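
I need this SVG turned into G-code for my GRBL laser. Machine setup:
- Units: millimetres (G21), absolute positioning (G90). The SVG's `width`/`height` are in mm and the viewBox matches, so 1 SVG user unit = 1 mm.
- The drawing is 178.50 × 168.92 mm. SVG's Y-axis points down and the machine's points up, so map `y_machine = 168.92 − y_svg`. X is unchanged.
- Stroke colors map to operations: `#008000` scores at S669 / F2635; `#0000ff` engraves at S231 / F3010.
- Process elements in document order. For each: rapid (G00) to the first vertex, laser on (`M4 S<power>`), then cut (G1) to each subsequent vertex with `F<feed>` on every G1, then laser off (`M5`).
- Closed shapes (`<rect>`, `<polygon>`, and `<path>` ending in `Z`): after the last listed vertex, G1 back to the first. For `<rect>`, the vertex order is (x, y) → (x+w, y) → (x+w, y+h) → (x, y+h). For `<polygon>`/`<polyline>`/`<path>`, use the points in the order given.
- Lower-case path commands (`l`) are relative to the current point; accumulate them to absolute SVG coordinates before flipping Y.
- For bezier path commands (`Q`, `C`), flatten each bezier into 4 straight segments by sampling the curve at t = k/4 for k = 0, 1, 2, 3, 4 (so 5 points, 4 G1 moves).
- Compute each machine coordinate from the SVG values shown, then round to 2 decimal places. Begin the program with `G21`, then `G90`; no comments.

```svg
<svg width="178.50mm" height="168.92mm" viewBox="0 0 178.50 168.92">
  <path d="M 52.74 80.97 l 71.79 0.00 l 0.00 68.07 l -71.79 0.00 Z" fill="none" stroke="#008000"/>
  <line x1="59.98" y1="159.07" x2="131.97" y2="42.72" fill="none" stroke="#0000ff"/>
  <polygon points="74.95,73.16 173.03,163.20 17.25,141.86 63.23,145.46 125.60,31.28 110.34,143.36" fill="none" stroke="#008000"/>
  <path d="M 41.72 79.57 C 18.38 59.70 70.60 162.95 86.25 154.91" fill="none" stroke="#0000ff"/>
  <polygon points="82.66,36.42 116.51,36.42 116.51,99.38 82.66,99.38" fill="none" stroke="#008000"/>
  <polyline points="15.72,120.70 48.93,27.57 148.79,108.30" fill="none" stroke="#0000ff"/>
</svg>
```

viewBox `0 0 178.50 168.92` with mm width/height → 1 unit = 1 mm. Flip: y_m = 168.92 − y_svg.

**Shape 1** — `<path>` rectangle, stroke `#008000` → score (S669, F2635). Machine vertices: (52.74,87.95) → (124.53,87.95) → (124.53,19.88) → (52.74,19.88) → (52.74,87.95). Closed: final G1 returns to the first vertex.

**Shape 2** — `<line>` line segment, stroke `#0000ff` → engrave (S231, F3010). Machine vertices: (59.98,9.85) → (131.97,126.20). Open path.

**Shape 3** — `<polygon>` closed polygon, stroke `#008000` → score (S669, F2635). Machine vertices: (74.95,95.76) → (173.03,5.72) → (17.25,27.06) → (63.23,23.46) → (125.60,137.64) → (110.34,25.56) → (74.95,95.76). Closed: final G1 returns to the first vertex.

**Shape 4** — `<path>` cubic bezier, stroke `#0000ff` → engrave (S231, F3010). Control points (SVG): P0=(41.72,79.57), P1=(18.38,59.70), P2=(70.60,162.95), P3=(86.25,154.91); sampled at t=k/4. Machine vertices: (41.72,89.35) → (36.63,84.83) → (49.36,56.12) → (69.41,25.18) → (86.25,14.01). Open path.

**Shape 5** — `<polygon>` rectangle, stroke `#008000` → score (S669, F2635). Machine vertices: (82.66,132.50) → (116.51,132.50) → (116.51,69.54) → (82.66,69.54) → (82.66,132.50). Closed: final G1 returns to the first vertex.

**Shape 6** — `<polyline>` open polyline, stroke `#0000ff` → engrave (S231, F3010). Machine vertices: (15.72,48.22) → (48.93,141.35) → (148.79,60.62). Open path.

G21
G90
G00 X52.74 Y87.95
M4 S669
G1 X124.53 Y87.95 F2635
G1 X124.53 Y19.88 F2635
G1 X52.74 Y19.88 F2635
G1 X52.74 Y87.95 F2635
M5
G00 X59.98 Y9.85
M4 S231
G1 X131.97 Y126.20 F3010
M5
G00 X74.95 Y95.76
M4 S669
G1 X173.03 Y5.72 F2635
G1 X17.25 Y27.06 F2635
G1 X63.23 Y23.46 F2635
G1 X125.60 Y137.64 F2635
G1 X110.34 Y25.56 F2635
G1 X74.95 Y95.76 F2635
M5
G00 X41.72 Y89.35
M4 S231
G1 X36.63 Y84.83 F3010
G1 X49.36 Y56.12 F3010
G1 X69.41 Y25.18 F3010
G1 X86.25 Y14.01 F3010
M5
G00 X82.66 Y132.50
M4 S669
G1 X116.51 Y132.50 F2635
G1 X116.51 Y69.54 F2635
G1 X82.66 Y69.54 F2635
G1 X82.66 Y132.50 F2635
M5
G00 X15.72 Y48.22
M4 S231
G1 X48.93 Y141.35 F3010
G1 X148.79 Y60.62 F3010
M5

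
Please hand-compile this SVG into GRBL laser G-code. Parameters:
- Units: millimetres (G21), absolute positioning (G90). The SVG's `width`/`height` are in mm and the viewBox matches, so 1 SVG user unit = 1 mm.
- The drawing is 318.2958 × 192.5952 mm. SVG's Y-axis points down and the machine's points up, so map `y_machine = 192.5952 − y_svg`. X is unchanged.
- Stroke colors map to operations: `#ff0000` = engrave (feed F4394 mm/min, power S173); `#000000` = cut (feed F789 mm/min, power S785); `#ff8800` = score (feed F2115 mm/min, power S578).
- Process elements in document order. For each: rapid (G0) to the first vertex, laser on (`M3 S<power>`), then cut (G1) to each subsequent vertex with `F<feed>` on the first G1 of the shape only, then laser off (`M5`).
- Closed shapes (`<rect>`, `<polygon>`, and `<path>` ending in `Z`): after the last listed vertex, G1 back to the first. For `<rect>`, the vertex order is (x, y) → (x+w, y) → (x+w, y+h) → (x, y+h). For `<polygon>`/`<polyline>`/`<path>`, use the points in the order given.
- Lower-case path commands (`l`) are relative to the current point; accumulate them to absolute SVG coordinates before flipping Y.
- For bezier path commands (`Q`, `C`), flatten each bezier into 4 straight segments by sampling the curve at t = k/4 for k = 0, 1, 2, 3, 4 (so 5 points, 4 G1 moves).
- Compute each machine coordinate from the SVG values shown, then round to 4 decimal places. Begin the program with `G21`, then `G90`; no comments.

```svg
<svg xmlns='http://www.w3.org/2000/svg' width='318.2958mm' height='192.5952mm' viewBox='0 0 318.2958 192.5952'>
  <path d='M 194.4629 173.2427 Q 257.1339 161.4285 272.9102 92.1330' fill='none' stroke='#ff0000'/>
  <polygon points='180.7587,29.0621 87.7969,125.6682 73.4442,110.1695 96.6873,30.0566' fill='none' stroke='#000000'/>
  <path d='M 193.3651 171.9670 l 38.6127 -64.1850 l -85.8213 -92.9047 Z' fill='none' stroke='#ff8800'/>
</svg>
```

G21
G90
G0 X194.4629 Y19.3525
M3 S173
G1 X222.8675 Y28.8522 F4394
G1 X245.4102 Y45.5370
G1 X262.0911 Y69.4070
G1 X272.9102 Y100.4622
M5
G0 X180.7587 Y163.5331
M3 S785
G1 X87.7969 Y66.9270 F789
G1 X73.4442 Y82.4257
G1 X96.6873 Y162.5386
G1 X180.7587 Y163.5331
M5
G0 X193.3651 Y20.6282
M3 S578
G1 X231.9778 Y84.8132 F2115
G1 X146.1565 Y177.7179
G1 X193.3651 Y20.6282
M5

viewBox `0 0 318.2958 192.5952` with mm width/height → 1 unit = 1 mm. Flip: y_m = 192.5952 − y_svg.

**Shape 1** — `<path>` quadratic bezier, stroke `#ff0000` → engrave (S173, F4394). Control points (SVG): P0=(194.4629,173.2427), P1=(257.1339,161.4285), P2=(272.9102,92.1330); sampled at t=k/4. Machine vertices: (194.4629,19.3525) → (222.8675,28.8522) → (245.4102,45.5370) → (262.0911,69.4070) → (272.9102,100.4622). Open path.

**Shape 2** — `<polygon>` closed polygon, stroke `#000000` → cut (S785, F789). Machine vertices: (180.7587,163.5331) → (87.7969,66.9270) → (73.4442,82.4257) → (96.6873,162.5386) → (180.7587,163.5331). Closed: final G1 returns to the first vertex.

**Shape 3** — `<path>` closed polygon, stroke `#ff8800` → score (S578, F2115). Machine vertices: (193.3651,20.6282) → (231.9778,84.8132) → (146.1565,177.7179) → (193.3651,20.6282). Closed: final G1 returns to the first vertex.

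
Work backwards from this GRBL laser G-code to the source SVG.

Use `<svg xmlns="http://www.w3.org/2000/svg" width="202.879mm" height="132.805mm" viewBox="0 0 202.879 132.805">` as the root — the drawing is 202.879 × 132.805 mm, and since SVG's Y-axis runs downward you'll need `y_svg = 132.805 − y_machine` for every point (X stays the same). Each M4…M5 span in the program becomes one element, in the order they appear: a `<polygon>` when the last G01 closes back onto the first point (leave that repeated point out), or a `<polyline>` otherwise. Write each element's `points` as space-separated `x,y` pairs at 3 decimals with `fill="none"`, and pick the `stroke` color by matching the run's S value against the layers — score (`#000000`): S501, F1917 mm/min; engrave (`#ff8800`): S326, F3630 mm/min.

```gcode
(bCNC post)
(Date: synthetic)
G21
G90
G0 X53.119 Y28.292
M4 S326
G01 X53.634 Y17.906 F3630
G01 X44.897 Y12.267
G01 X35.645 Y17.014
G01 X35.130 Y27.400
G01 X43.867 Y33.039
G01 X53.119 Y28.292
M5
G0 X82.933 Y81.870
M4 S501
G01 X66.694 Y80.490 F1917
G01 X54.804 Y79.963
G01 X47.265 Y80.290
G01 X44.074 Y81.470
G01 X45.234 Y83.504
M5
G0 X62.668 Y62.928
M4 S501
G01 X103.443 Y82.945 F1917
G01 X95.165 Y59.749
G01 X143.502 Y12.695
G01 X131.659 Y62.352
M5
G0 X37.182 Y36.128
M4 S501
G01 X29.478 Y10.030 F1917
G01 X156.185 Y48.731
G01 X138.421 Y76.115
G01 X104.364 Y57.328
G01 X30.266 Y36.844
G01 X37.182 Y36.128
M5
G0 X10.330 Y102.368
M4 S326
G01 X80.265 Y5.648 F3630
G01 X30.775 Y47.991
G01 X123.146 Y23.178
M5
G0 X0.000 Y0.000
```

<svg xmlns="http://www.w3.org/2000/svg" width="202.879mm" height="132.805mm" viewBox="0 0 202.879 132.805">
  <polygon points="53.119,104.513 53.634,114.899 44.897,120.538 35.645,115.791 35.130,105.405 43.867,99.766" fill="none" stroke="#ff8800"/>
  <polyline points="82.933,50.935 66.694,52.315 54.804,52.842 47.265,52.515 44.074,51.335 45.234,49.301" fill="none" stroke="#000000"/>
  <polyline points="62.668,69.877 103.443,49.860 95.165,73.056 143.502,120.110 131.659,70.453" fill="none" stroke="#000000"/>
  <polygon points="37.182,96.677 29.478,122.775 156.185,84.074 138.421,56.690 104.364,75.477 30.266,95.961" fill="none" stroke="#000000"/>
  <polyline points="10.330,30.437 80.265,127.157 30.775,84.814 123.146,109.627" fill="none" stroke="#ff8800"/>
</svg>

y_svg = 132.805 − y_m.

[1] S326→`#ff8800` (engrave); closed run; points: 53.119,104.513 53.634,114.899 44.897,120.538 35.645,115.791 35.130,105.405 43.867,99.766

[2] S501→`#000000` (score); open run; points: 82.933,50.935 66.694,52.315 54.804,52.842 47.265,52.515 44.074,51.335 45.234,49.301

[3] S501→`#000000` (score); open run; points: 62.668,69.877 103.443,49.860 95.165,73.056 143.502,120.110 131.659,70.453

[4] S501→`#000000` (score); closed run; points: 37.182,96.677 29.478,122.775 156.185,84.074 138.421,56.690 104.364,75.477 30.266,95.961

[5] S326→`#ff8800` (engrave); open run; points: 10.330,30.437 80.265,127.157 30.775,84.814 123.146,109.627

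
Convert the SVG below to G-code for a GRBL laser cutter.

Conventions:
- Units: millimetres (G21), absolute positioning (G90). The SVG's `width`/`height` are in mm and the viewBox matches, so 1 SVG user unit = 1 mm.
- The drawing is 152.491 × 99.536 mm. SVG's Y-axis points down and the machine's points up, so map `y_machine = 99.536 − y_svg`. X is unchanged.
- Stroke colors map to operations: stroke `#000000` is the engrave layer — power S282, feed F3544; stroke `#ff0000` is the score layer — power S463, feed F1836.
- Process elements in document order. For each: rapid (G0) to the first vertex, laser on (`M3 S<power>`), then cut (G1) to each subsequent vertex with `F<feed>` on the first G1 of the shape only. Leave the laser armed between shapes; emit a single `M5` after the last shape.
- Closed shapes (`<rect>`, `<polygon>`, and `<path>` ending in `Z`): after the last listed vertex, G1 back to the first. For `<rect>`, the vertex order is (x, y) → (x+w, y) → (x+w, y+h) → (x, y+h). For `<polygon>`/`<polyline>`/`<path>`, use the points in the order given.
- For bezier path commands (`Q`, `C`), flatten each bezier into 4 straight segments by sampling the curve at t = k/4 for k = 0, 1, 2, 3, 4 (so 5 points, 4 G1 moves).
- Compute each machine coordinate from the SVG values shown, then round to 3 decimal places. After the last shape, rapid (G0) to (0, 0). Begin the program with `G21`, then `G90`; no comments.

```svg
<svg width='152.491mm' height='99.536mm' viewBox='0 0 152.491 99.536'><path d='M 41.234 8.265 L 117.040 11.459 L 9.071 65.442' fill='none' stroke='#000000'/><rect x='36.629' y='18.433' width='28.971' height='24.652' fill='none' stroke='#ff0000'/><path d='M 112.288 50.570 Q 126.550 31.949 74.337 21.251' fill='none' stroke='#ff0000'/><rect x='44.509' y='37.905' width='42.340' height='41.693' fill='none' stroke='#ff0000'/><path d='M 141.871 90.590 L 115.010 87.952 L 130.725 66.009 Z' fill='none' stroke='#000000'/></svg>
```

G21
G90
G0 X41.234 Y91.271
M3 S282
G1 X117.040 Y88.077 F3544
G1 X9.071 Y34.094
G0 X36.629 Y81.103
M3 S463
G1 X65.600 Y81.103 F1836
G1 X65.600 Y56.451
G1 X36.629 Y56.451
G1 X36.629 Y81.103
G0 X112.288 Y48.966
M3 S463
G1 X115.264 Y57.781 F1836
G1 X109.931 Y65.606
G1 X96.289 Y72.441
G1 X74.337 Y78.285
G0 X44.509 Y61.631
M3 S463
G1 X86.849 Y61.631 F1836
G1 X86.849 Y19.938
G1 X44.509 Y19.938
G1 X44.509 Y61.631
G0 X141.871 Y8.946
M3 S282
G1 X115.010 Y11.584 F3544
G1 X130.725 Y33.527
G1 X141.871 Y8.946
M5
G0 X0.000 Y0.000

Since the viewBox matches the mm dimensions, user units are millimetres directly. The only transform is the Y-flip y_m = 99.536 − y_svg.

Shape 1 is a open polyline drawn with `<path>`. Its stroke #000000 means engrave at S282, F3544. After flipping Y the toolpath is (41.234,91.271) → (117.040,88.077) → (9.071,34.094).

Shape 2 is a rectangle drawn with `<rect>`. Its stroke #ff0000 means score at S463, F1836. After flipping Y the toolpath is (36.629,81.103) → (65.600,81.103) → (65.600,56.451) → (36.629,56.451) → (36.629,81.103), returning to the start.

Shape 3 is a quadratic bezier drawn with `<path>`. Its stroke #ff0000 means score at S463, F1836. After flipping Y the toolpath is (112.288,48.966) → (115.264,57.781) → (109.931,65.606) → (96.289,72.441) → (74.337,78.285).

Shape 4 is a rectangle drawn with `<rect>`. Its stroke #ff0000 means score at S463, F1836. After flipping Y the toolpath is (44.509,61.631) → (86.849,61.631) → (86.849,19.938) → (44.509,19.938) → (44.509,61.631), returning to the start.

Shape 5 is a regular polygon drawn with `<path>`. Its stroke #000000 means engrave at S282, F3544. After flipping Y the toolpath is (141.871,8.946) → (115.010,11.584) → (130.725,33.527) → (141.871,8.946), returning to the start.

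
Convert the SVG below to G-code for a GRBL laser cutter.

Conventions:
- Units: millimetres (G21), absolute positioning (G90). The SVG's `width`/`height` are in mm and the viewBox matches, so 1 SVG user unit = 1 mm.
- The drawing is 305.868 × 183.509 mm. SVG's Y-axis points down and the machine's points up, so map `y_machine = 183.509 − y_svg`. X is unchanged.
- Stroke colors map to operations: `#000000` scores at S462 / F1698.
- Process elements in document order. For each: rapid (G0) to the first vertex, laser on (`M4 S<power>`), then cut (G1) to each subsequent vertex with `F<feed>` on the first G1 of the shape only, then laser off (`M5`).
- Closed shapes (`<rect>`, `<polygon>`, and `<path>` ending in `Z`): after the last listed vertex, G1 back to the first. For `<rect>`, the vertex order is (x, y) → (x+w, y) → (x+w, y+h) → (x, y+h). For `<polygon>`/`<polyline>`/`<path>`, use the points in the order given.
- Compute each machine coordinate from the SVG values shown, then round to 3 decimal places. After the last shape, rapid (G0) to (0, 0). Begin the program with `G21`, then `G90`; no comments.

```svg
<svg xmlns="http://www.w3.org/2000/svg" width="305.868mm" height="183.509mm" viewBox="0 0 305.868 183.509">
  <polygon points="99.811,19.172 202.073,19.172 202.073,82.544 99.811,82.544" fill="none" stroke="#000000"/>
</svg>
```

G21
G90
G0 X99.811 Y164.337
M4 S462
G1 X202.073 Y164.337 F1698
G1 X202.073 Y100.965
G1 X99.811 Y100.965
G1 X99.811 Y164.337
M5
G0 X0.000 Y0.000

1 u = 1 mm; y_m = 183.509 − y.

[1] `<polygon>` rectangle, #000000→score S462 F1698: (99.811,164.337) → (202.073,164.337) → (202.073,100.965) → (99.811,100.965) → (99.811,164.337) (closed)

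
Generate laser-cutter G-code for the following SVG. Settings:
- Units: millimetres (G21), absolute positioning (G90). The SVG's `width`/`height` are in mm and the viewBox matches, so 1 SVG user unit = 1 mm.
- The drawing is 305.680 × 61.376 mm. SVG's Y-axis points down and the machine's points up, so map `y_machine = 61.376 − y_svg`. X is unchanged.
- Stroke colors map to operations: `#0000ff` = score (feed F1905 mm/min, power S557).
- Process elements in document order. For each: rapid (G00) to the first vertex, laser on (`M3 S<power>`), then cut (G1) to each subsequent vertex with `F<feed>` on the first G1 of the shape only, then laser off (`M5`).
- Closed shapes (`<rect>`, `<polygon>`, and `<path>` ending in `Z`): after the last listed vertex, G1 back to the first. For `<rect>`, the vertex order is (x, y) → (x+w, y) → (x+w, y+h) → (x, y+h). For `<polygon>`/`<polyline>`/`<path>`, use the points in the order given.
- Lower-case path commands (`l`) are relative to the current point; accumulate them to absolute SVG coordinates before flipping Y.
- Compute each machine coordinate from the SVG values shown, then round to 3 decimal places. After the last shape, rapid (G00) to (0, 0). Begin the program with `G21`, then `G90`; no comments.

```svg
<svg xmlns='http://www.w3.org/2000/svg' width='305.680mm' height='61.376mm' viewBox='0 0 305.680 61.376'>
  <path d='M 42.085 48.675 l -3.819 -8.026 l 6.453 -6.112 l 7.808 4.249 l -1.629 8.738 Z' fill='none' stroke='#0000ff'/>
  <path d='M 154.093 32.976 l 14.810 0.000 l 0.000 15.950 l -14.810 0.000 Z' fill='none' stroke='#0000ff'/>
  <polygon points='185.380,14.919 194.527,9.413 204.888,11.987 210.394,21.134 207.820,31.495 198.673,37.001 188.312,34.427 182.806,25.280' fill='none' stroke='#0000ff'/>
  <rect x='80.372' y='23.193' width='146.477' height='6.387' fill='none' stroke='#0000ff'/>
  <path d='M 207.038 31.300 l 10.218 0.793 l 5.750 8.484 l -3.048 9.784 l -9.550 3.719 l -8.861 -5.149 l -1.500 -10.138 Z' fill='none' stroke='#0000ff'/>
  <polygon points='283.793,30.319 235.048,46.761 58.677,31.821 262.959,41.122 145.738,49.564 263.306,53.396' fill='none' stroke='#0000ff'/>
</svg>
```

G21
G90
G00 X42.085 Y12.701
M3 S557
G1 X38.266 Y20.727 F1905
G1 X44.719 Y26.839
G1 X52.527 Y22.590
G1 X50.898 Y13.852
G1 X42.085 Y12.701
M5
G00 X154.093 Y28.400
M3 S557
G1 X168.903 Y28.400 F1905
G1 X168.903 Y12.450
G1 X154.093 Y12.450
G1 X154.093 Y28.400
M5
G00 X185.380 Y46.457
M3 S557
G1 X194.527 Y51.963 F1905
G1 X204.888 Y49.389
G1 X210.394 Y40.242
G1 X207.820 Y29.881
G1 X198.673 Y24.375
G1 X188.312 Y26.949
G1 X182.806 Y36.096
G1 X185.380 Y46.457
M5
G00 X80.372 Y38.183
M3 S557
G1 X226.849 Y38.183 F1905
G1 X226.849 Y31.796
G1 X80.372 Y31.796
G1 X80.372 Y38.183
M5
G00 X207.038 Y30.076
M3 S557
G1 X217.256 Y29.283 F1905
G1 X223.006 Y20.799
G1 X219.958 Y11.015
G1 X210.408 Y7.296
G1 X201.547 Y12.445
G1 X200.047 Y22.583
G1 X207.038 Y30.076
M5
G00 X283.793 Y31.057
M3 S557
G1 X235.048 Y14.615 F1905
G1 X58.677 Y29.555
G1 X262.959 Y20.254
G1 X145.738 Y11.812
G1 X263.306 Y7.980
G1 X283.793 Y31.057
M5
G00 X0.000 Y0.000

1 u = 1 mm; y_m = 61.376 − y.

[1] `<path>` regular polygon, #0000ff→score S557 F1905: (42.085,12.701) → (38.266,20.727) → (44.719,26.839) → (52.527,22.590) → (50.898,13.852) → (42.085,12.701) (closed)

[2] `<path>` rectangle, #0000ff→score S557 F1905: (154.093,28.400) → (168.903,28.400) → (168.903,12.450) → (154.093,12.450) → (154.093,28.400) (closed)

[3] `<polygon>` regular polygon, #0000ff→score S557 F1905: (185.380,46.457) → (194.527,51.963) → (204.888,49.389) → (210.394,40.242) → (207.820,29.881) → (198.673,24.375) → (188.312,26.949) → (182.806,36.096) → (185.380,46.457) (closed)

[4] `<rect>` rectangle, #0000ff→score S557 F1905: (80.372,38.183) → (226.849,38.183) → (226.849,31.796) → (80.372,31.796) → (80.372,38.183) (closed)

[5] `<path>` regular polygon, #0000ff→score S557 F1905: (207.038,30.076) → (217.256,29.283) → (223.006,20.799) → (219.958,11.015) → (210.408,7.296) → (201.547,12.445) → (200.047,22.583) → (207.038,30.076) (closed)

[6] `<polygon>` closed polygon, #0000ff→score S557 F1905: (283.793,31.057) → (235.048,14.615) → (58.677,29.555) → (262.959,20.254) → (145.738,11.812) → (263.306,7.980) → (283.793,31.057) (closed)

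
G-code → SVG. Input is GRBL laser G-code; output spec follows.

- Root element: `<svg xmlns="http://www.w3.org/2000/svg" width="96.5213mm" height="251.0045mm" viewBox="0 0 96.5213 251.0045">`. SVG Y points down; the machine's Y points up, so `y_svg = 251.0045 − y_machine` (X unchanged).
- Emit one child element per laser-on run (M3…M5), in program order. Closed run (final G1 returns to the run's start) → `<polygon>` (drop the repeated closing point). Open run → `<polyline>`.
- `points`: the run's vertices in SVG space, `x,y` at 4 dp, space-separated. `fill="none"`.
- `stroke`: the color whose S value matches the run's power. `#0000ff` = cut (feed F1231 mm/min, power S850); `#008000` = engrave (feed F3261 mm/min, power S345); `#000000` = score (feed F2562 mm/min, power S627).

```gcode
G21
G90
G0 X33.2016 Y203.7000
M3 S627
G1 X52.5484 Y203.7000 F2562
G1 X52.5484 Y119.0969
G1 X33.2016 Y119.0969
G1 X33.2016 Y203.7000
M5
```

Machine Y-up, SVG Y-down with viewBox height 251.0045, so y_svg = 251.0045 − y_machine; X carries over. Every run uses S627, so all elements get stroke `#000000` (score).

Run 1: The run returns to its start, so emit a `<polygon>` with points (Y-flipped): 33.2016,47.3045 52.5484,47.3045 52.5484,131.9076 33.2016,131.9076.

<svg xmlns="http://www.w3.org/2000/svg" width="96.5213mm" height="251.0045mm" viewBox="0 0 96.5213 251.0045">
  <polygon points="33.2016,47.3045 52.5484,47.3045 52.5484,131.9076 33.2016,131.9076" fill="none" stroke="#000000"/>
</svg>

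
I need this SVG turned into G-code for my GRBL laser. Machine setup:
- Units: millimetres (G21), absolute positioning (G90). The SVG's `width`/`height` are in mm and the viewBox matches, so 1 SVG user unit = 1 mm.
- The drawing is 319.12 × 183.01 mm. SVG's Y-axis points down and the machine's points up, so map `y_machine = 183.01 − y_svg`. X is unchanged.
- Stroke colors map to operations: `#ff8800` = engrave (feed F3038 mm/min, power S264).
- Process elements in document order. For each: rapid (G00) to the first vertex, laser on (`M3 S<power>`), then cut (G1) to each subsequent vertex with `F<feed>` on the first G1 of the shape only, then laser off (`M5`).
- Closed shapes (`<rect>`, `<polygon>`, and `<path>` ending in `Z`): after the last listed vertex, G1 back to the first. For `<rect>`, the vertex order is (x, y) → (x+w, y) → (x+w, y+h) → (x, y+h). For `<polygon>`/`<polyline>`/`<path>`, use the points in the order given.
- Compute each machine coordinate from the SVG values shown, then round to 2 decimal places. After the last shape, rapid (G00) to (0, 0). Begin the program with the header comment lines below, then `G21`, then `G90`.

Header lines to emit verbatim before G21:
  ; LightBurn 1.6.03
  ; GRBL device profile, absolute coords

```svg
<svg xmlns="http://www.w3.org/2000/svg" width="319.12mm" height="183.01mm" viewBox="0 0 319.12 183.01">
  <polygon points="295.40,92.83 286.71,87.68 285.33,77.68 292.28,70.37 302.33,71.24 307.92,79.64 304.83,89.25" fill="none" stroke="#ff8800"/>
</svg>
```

viewBox `0 0 319.12 183.01` with mm width/height → 1 unit = 1 mm. Flip: y_m = 183.01 − y_svg.

**Shape 1** — `<polygon>` regular polygon, stroke `#ff8800` → engrave (S264, F3038). Machine vertices: (295.40,90.18) → (286.71,95.33) → (285.33,105.33) → (292.28,112.64) → (302.33,111.77) → (307.92,103.37) → (304.83,93.76) → (295.40,90.18). Closed: final G1 returns to the first vertex.

; LightBurn 1.6.03
; GRBL device profile, absolute coords
G21
G90
G00 X295.40 Y90.18
M3 S264
G1 X286.71 Y95.33 F3038
G1 X285.33 Y105.33
G1 X292.28 Y112.64
G1 X302.33 Y111.77
G1 X307.92 Y103.37
G1 X304.83 Y93.76
G1 X295.40 Y90.18
M5
G00 X0.00 Y0.00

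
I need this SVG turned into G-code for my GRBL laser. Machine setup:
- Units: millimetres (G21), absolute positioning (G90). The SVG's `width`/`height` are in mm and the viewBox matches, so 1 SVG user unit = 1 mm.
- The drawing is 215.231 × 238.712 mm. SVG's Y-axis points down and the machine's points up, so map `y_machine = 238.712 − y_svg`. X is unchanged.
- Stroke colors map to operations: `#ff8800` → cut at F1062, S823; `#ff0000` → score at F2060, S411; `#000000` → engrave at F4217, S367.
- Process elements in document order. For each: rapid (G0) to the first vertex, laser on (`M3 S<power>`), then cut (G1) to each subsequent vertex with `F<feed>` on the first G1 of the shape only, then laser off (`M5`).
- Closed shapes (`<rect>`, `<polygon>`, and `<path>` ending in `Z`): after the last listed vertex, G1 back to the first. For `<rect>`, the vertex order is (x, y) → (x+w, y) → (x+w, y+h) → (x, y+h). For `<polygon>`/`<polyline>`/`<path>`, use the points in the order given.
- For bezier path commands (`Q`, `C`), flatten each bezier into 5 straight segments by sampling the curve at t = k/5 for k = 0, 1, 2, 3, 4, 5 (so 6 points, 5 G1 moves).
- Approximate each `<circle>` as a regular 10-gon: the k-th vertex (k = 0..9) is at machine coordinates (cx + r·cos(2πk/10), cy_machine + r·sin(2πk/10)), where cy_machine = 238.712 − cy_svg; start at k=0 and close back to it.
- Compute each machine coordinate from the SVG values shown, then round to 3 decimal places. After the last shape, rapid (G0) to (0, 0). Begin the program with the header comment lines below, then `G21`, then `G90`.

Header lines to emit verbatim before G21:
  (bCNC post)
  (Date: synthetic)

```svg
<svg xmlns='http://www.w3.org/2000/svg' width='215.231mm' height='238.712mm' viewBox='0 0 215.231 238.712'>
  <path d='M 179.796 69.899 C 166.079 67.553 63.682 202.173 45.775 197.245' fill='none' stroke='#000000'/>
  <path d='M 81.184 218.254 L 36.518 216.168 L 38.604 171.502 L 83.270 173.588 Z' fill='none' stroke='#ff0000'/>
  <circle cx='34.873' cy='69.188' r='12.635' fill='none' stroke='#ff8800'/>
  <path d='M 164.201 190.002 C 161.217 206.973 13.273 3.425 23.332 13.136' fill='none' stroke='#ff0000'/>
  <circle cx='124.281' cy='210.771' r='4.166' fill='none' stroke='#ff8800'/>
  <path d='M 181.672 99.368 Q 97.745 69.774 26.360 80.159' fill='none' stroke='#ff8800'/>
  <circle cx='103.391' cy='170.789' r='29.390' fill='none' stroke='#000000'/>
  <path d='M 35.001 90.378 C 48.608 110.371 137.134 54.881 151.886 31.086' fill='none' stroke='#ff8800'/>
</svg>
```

1 u = 1 mm; y_m = 238.712 − y.

[1] `<path>` cubic bezier, #000000→engrave S367 F4217: (179.796,168.813) → (162.310,155.997) → (131.852,123.581) → (96.736,84.840) → (65.273,53.044) → (45.775,41.467)

[2] `<path>` regular polygon, #ff0000→score S411 F2060: (81.184,20.458) → (36.518,22.544) → (38.604,67.210) → (83.270,65.124) → (81.184,20.458) (closed)

[3] `<circle>` circle, #ff8800→cut S823 F1062: (47.508,169.524) → (45.095,176.951) → (38.777,181.541) → (30.969,181.541) → (24.651,176.951) → (22.238,169.524) → (24.651,162.097) → (30.969,157.507) → (38.777,157.507) → (45.095,162.097) → (47.508,169.524) (closed)

[4] `<path>` cubic bezier, #ff0000→score S411 F2060: (164.201,48.710) → (147.439,61.519) → (110.429,106.432) → (67.713,162.627) → (33.833,209.282) → (23.332,225.576)

[5] `<circle>` circle, #ff8800→cut S823 F1062: (128.447,27.941) → (127.651,30.390) → (125.568,31.903) → (122.994,31.903) → (120.911,30.390) → (120.115,27.941) → (120.911,25.492) → (122.994,23.979) → (125.568,23.979) → (127.651,25.492) → (128.447,27.941) (closed)

[6] `<path>` quadratic bezier, #ff8800→cut S823 F1062: (181.672,139.344) → (148.603,149.582) → (116.537,156.623) → (85.475,160.464) → (55.416,161.108) → (26.360,158.553)

[7] `<circle>` circle, #000000→engrave S367 F4217: (132.781,67.923) → (127.168,85.198) → (112.473,95.875) → (94.309,95.875) → (79.614,85.198) → (74.001,67.923) → (79.614,50.648) → (94.309,39.971) → (112.473,39.971) → (127.168,50.648) → (132.781,67.923) (closed)

[8] `<path>` cubic bezier, #ff8800→cut S823 F1062: (35.001,148.334) → (50.966,144.539) → (77.774,153.715) → (108.288,170.718) → (135.371,190.403) → (151.886,207.626)

(bCNC post)
(Date: synthetic)
G21
G90
G0 X179.796 Y168.813
M3 S367
G1 X162.310 Y155.997 F4217
G1 X131.852 Y123.581
G1 X96.736 Y84.840
G1 X65.273 Y53.044
G1 X45.775 Y41.467
M5
G0 X81.184 Y20.458
M3 S411
G1 X36.518 Y22.544 F2060
G1 X38.604 Y67.210
G1 X83.270 Y65.124
G1 X81.184 Y20.458
M5
G0 X47.508 Y169.524
M3 S823
G1 X45.095 Y176.951 F1062
G1 X38.777 Y181.541
G1 X30.969 Y181.541
G1 X24.651 Y176.951
G1 X22.238 Y169.524
G1 X24.651 Y162.097
G1 X30.969 Y157.507
G1 X38.777 Y157.507
G1 X45.095 Y162.097
G1 X47.508 Y169.524
M5
G0 X164.201 Y48.710
M3 S411
G1 X147.439 Y61.519 F2060
G1 X110.429 Y106.432
G1 X67.713 Y162.627
G1 X33.833 Y209.282
G1 X23.332 Y225.576
M5
G0 X128.447 Y27.941
M3 S823
G1 X127.651 Y30.390 F1062
G1 X125.568 Y31.903
G1 X122.994 Y31.903
G1 X120.911 Y30.390
G1 X120.115 Y27.941
G1 X120.911 Y25.492
G1 X122.994 Y23.979
G1 X125.568 Y23.979
G1 X127.651 Y25.492
G1 X128.447 Y27.941
M5
G0 X181.672 Y139.344
M3 S823
G1 X148.603 Y149.582 F1062
G1 X116.537 Y156.623
G1 X85.475 Y160.464
G1 X55.416 Y161.108
G1 X26.360 Y158.553
M5
G0 X132.781 Y67.923
M3 S367
G1 X127.168 Y85.198 F4217
G1 X112.473 Y95.875
G1 X94.309 Y95.875
G1 X79.614 Y85.198
G1 X74.001 Y67.923
G1 X79.614 Y50.648
G1 X94.309 Y39.971
G1 X112.473 Y39.971
G1 X127.168 Y50.648
G1 X132.781 Y67.923
M5
G0 X35.001 Y148.334
M3 S823
G1 X50.966 Y144.539 F1062
G1 X77.774 Y153.715
G1 X108.288 Y170.718
G1 X135.371 Y190.403
G1 X151.886 Y207.626
M5
G0 X0.000 Y0.000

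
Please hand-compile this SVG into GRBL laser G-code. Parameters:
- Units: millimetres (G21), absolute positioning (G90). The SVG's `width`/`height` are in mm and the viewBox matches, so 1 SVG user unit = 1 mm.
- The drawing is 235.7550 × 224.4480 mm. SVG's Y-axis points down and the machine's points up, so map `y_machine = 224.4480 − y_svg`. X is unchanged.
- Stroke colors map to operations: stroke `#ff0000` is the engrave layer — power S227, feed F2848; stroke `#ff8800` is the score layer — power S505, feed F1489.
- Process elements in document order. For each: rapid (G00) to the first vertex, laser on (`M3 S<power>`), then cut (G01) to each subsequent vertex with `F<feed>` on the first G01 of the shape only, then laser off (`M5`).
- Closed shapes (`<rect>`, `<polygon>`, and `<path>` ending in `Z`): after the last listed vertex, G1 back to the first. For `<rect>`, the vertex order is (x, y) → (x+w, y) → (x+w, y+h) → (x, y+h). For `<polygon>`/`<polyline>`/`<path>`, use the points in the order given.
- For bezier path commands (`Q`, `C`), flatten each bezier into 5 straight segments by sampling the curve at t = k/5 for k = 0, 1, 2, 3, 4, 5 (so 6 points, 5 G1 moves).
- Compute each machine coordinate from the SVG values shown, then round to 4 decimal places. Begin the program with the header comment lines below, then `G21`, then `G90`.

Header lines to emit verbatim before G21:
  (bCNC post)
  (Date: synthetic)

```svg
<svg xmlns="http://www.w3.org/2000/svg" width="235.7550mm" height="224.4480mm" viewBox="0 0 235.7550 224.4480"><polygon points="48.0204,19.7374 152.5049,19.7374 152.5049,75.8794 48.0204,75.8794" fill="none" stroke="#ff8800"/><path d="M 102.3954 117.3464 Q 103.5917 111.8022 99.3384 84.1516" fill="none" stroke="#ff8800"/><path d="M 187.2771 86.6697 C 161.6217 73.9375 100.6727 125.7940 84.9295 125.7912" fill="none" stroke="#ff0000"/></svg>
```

1 u = 1 mm; y_m = 224.4480 − y.

[1] `<polygon>` rectangle, #ff8800→score S505 F1489: (48.0204,204.7106) → (152.5049,204.7106) → (152.5049,148.5686) → (48.0204,148.5686) → (48.0204,204.7106) (closed)

[2] `<path>` quadratic bezier, #ff8800→score S505 F1489: (102.3954,107.1016) → (102.6559,110.2035) → (102.4805,115.0740) → (101.8691,121.7129) → (100.8217,130.1204) → (99.3384,140.2964)

[3] `<path>` cubic bezier, #ff0000→engrave S227 F2848: (187.2771,137.7783) → (168.2926,138.5986) → (144.7017,129.5070) → (120.3682,116.0932) → (99.1561,103.9467) → (84.9295,98.6568)

(bCNC post)
(Date: synthetic)
G21
G90
G00 X48.0204 Y204.7106
M3 S505
G01 X152.5049 Y204.7106 F1489
G01 X152.5049 Y148.5686
G01 X48.0204 Y148.5686
G01 X48.0204 Y204.7106
M5
G00 X102.3954 Y107.1016
M3 S505
G01 X102.6559 Y110.2035 F1489
G01 X102.4805 Y115.0740
G01 X101.8691 Y121.7129
G01 X100.8217 Y130.1204
G01 X99.3384 Y140.2964
M5
G00 X187.2771 Y137.7783
M3 S227
G01 X168.2926 Y138.5986 F2848
G01 X144.7017 Y129.5070
G01 X120.3682 Y116.0932
G01 X99.1561 Y103.9467
G01 X84.9295 Y98.6568
M5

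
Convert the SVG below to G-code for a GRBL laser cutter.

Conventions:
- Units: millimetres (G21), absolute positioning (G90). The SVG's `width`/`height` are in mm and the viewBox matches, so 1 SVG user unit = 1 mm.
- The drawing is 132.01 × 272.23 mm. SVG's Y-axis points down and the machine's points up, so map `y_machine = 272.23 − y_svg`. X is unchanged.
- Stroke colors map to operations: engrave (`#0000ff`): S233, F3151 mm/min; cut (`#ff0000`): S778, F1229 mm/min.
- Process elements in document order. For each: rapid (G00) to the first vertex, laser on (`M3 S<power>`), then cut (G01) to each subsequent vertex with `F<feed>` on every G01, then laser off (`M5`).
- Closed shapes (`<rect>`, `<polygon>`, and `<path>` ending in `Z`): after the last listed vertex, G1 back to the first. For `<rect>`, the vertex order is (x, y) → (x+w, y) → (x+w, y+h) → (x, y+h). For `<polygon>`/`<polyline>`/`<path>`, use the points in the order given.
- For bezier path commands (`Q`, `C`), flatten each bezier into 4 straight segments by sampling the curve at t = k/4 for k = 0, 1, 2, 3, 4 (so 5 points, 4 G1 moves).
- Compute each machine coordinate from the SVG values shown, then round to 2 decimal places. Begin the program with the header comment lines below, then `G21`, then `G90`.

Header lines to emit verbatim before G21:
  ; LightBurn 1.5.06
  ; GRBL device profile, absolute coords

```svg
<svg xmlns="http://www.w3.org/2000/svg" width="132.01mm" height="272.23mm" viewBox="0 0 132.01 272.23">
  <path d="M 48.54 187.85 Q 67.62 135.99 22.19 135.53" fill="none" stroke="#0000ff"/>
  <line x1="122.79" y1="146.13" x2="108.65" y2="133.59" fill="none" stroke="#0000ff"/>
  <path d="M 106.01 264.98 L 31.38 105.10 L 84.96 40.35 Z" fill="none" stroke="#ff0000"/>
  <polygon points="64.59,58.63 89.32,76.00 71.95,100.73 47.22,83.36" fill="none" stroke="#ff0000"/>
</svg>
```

Since the viewBox matches the mm dimensions, user units are millimetres directly. The only transform is the Y-flip y_m = 272.23 − y_svg.

Shape 1 is a quadratic bezier drawn with `<path>`. Its stroke #0000ff means engrave at S233, F3151. After flipping Y the toolpath is (48.54,84.38) → (54.05,107.10) → (51.49,123.39) → (40.87,133.26) → (22.19,136.70).

Shape 2 is a line segment drawn with `<line>`. Its stroke #0000ff means engrave at S233, F3151. After flipping Y the toolpath is (122.79,126.10) → (108.65,138.64).

Shape 3 is a closed polygon drawn with `<path>`. Its stroke #ff0000 means cut at S778, F1229. After flipping Y the toolpath is (106.01,7.25) → (31.38,167.13) → (84.96,231.88) → (106.01,7.25), returning to the start.

Shape 4 is a regular polygon drawn with `<polygon>`. Its stroke #ff0000 means cut at S778, F1229. After flipping Y the toolpath is (64.59,213.60) → (89.32,196.23) → (71.95,171.50) → (47.22,188.87) → (64.59,213.60), returning to the start.

; LightBurn 1.5.06
; GRBL device profile, absolute coords
G21
G90
G00 X48.54 Y84.38
M3 S233
G01 X54.05 Y107.10 F3151
G01 X51.49 Y123.39 F3151
G01 X40.87 Y133.26 F3151
G01 X22.19 Y136.70 F3151
M5
G00 X122.79 Y126.10
M3 S233
G01 X108.65 Y138.64 F3151
M5
G00 X106.01 Y7.25
M3 S778
G01 X31.38 Y167.13 F1229
G01 X84.96 Y231.88 F1229
G01 X106.01 Y7.25 F1229
M5
G00 X64.59 Y213.60
M3 S778
G01 X89.32 Y196.23 F1229
G01 X71.95 Y171.50 F1229
G01 X47.22 Y188.87 F1229
G01 X64.59 Y213.60 F1229
M5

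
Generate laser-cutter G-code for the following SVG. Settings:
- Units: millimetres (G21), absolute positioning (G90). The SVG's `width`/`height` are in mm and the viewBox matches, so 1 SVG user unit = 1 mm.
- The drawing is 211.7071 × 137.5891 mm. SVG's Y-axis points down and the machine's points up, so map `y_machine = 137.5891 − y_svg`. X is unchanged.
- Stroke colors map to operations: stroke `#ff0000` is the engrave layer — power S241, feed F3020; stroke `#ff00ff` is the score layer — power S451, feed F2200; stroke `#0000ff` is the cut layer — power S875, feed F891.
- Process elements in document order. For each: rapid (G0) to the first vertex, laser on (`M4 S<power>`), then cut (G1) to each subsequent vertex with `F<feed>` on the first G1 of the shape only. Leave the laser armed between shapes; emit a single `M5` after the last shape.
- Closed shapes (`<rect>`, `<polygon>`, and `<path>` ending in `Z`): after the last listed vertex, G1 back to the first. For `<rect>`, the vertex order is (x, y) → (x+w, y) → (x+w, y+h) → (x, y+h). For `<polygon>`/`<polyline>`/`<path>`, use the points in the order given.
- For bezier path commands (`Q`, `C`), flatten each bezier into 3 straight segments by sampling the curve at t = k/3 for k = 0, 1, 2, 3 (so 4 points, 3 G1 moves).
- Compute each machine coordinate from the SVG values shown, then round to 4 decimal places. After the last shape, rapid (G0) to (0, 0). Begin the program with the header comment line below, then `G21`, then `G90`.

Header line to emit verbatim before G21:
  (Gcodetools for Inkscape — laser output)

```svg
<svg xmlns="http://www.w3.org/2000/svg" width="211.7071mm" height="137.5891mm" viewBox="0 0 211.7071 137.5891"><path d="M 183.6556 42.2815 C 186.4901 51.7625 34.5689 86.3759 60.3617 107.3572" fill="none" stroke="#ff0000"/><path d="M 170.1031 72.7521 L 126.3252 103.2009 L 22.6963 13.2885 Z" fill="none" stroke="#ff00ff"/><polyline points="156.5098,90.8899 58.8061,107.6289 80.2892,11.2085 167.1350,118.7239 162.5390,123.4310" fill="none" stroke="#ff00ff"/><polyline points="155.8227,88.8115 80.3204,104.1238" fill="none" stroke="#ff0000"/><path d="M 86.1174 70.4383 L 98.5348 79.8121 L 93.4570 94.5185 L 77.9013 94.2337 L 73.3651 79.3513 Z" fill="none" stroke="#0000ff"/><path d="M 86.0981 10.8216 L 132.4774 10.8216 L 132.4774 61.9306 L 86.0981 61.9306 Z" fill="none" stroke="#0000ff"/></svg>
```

(Gcodetools for Inkscape — laser output)
G21
G90
G0 X183.6556 Y95.3076
M4 S241
G1 X147.2186 Y78.8849 F3020
G1 X81.4932 Y54.3215
G1 X60.3617 Y30.2319
G0 X170.1031 Y64.8370
M4 S451
G1 X126.3252 Y34.3882 F2200
G1 X22.6963 Y124.3006
G1 X170.1031 Y64.8370
G0 X156.5098 Y46.6992
M4 S451
G1 X58.8061 Y29.9602 F2200
G1 X80.2892 Y126.3806
G1 X167.1350 Y18.8652
G1 X162.5390 Y14.1581
G0 X155.8227 Y48.7776
M4 S241
G1 X80.3204 Y33.4653 F3020
G0 X86.1174 Y67.1508
M4 S875
G1 X98.5348 Y57.7770 F891
G1 X93.4570 Y43.0706
G1 X77.9013 Y43.3554
G1 X73.3651 Y58.2378
G1 X86.1174 Y67.1508
G0 X86.0981 Y126.7675
M4 S875
G1 X132.4774 Y126.7675 F891
G1 X132.4774 Y75.6585
G1 X86.0981 Y75.6585
G1 X86.0981 Y126.7675
M5
G0 X0.0000 Y0.0000

1 u = 1 mm; y_m = 137.5891 − y.

[1] `<path>` cubic bezier, #ff0000→engrave S241 F3020: (183.6556,95.3076) → (147.2186,78.8849) → (81.4932,54.3215) → (60.3617,30.2319)

[2] `<path>` closed polygon, #ff00ff→score S451 F2200: (170.1031,64.8370) → (126.3252,34.3882) → (22.6963,124.3006) → (170.1031,64.8370) (closed)

[3] `<polyline>` open polyline, #ff00ff→score S451 F2200: (156.5098,46.6992) → (58.8061,29.9602) → (80.2892,126.3806) → (167.1350,18.8652) → (162.5390,14.1581)

[4] `<polyline>` line segment, #ff0000→engrave S241 F3020: (155.8227,48.7776) → (80.3204,33.4653)

[5] `<path>` regular polygon, #0000ff→cut S875 F891: (86.1174,67.1508) → (98.5348,57.7770) → (93.4570,43.0706) → (77.9013,43.3554) → (73.3651,58.2378) → (86.1174,67.1508) (closed)

[6] `<path>` rectangle, #0000ff→cut S875 F891: (86.0981,126.7675) → (132.4774,126.7675) → (132.4774,75.6585) → (86.0981,75.6585) → (86.0981,126.7675) (closed)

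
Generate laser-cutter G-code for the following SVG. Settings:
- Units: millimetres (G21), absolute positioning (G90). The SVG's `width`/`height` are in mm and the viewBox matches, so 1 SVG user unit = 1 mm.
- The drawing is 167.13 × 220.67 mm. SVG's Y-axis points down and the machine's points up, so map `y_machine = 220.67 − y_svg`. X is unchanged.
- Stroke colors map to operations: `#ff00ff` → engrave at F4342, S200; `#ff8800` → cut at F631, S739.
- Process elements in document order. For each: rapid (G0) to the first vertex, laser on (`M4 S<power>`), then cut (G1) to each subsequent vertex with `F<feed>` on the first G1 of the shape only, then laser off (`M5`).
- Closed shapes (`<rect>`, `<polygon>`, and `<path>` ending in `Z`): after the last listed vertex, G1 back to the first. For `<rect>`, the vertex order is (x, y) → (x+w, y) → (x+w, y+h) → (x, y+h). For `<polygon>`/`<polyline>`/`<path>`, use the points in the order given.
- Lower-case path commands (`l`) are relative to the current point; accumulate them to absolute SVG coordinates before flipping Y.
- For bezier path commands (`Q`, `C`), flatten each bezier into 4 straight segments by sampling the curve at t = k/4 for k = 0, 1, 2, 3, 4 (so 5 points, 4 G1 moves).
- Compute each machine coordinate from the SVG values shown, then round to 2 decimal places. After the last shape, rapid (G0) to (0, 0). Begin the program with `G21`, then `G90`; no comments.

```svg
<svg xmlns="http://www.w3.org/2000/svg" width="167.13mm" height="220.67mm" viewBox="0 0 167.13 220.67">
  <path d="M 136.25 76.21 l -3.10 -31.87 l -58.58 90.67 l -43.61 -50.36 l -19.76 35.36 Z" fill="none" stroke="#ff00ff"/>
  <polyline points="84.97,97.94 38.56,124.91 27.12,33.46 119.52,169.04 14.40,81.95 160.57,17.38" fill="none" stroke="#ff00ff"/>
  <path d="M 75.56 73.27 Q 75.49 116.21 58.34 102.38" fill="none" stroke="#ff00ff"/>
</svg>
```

viewBox `0 0 167.13 220.67` with mm width/height → 1 unit = 1 mm. Flip: y_m = 220.67 − y_svg.

**Shape 1** — `<path>` closed polygon, stroke `#ff00ff` → engrave (S200, F4342). Machine vertices: (136.25,144.46) → (133.15,176.33) → (74.57,85.66) → (30.96,136.02) → (11.20,100.66) → (136.25,144.46). Closed: final G1 returns to the first vertex.

**Shape 2** — `<polyline>` open polyline, stroke `#ff00ff` → engrave (S200, F4342). Machine vertices: (84.97,122.73) → (38.56,95.76) → (27.12,187.21) → (119.52,51.63) → (14.40,138.72) → (160.57,203.29). Open path.

**Shape 3** — `<path>` quadratic bezier, stroke `#ff00ff` → engrave (S200, F4342). Control points (SVG): P0=(75.56,73.27), P1=(75.49,116.21), P2=(58.34,102.38); sampled at t=k/4. Machine vertices: (75.56,147.40) → (74.46,129.48) → (71.22,118.65) → (65.85,114.92) → (58.34,118.29). Open path.

G21
G90
G0 X136.25 Y144.46
M4 S200
G1 X133.15 Y176.33 F4342
G1 X74.57 Y85.66
G1 X30.96 Y136.02
G1 X11.20 Y100.66
G1 X136.25 Y144.46
M5
G0 X84.97 Y122.73
M4 S200
G1 X38.56 Y95.76 F4342
G1 X27.12 Y187.21
G1 X119.52 Y51.63
G1 X14.40 Y138.72
G1 X160.57 Y203.29
M5
G0 X75.56 Y147.40
M4 S200
G1 X74.46 Y129.48 F4342
G1 X71.22 Y118.65
G1 X65.85 Y114.92
G1 X58.34 Y118.29
M5
G0 X0.00 Y0.00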